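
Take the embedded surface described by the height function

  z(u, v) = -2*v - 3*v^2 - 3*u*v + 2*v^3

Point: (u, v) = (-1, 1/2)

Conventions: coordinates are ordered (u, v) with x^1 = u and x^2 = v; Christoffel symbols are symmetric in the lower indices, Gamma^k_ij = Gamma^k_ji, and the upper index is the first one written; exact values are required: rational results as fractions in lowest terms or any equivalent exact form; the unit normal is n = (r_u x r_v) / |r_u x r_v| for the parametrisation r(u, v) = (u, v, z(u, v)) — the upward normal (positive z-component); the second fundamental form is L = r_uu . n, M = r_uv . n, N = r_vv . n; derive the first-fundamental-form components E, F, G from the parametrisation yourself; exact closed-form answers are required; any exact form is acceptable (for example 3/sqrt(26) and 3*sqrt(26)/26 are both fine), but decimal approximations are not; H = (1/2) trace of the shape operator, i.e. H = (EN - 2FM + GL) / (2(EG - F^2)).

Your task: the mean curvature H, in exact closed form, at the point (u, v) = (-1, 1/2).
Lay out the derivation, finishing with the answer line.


z_u = -3/2, z_v = -1/2, z_uu = 0, z_uv = -3, z_vv = 0
E = 13/4, F = 3/4, G = 5/4; answer radicand W^2 = 7/2
unnormalised second-form numerators: l = 0, m = -3, n = 0; L = l/sqrt(7/2), and similarly M = m/sqrt(W^2), N = n/sqrt(W^2)
H = (E*n - 2*F*m + G*l) / (2*(EG - F^2)*sqrt(W^2)); E*n - 2*F*m + G*l = 9/2, EG - F^2 = 7/2, so H = (9/14)/sqrt(7/2)

Answer: H = 9*sqrt(14)/98


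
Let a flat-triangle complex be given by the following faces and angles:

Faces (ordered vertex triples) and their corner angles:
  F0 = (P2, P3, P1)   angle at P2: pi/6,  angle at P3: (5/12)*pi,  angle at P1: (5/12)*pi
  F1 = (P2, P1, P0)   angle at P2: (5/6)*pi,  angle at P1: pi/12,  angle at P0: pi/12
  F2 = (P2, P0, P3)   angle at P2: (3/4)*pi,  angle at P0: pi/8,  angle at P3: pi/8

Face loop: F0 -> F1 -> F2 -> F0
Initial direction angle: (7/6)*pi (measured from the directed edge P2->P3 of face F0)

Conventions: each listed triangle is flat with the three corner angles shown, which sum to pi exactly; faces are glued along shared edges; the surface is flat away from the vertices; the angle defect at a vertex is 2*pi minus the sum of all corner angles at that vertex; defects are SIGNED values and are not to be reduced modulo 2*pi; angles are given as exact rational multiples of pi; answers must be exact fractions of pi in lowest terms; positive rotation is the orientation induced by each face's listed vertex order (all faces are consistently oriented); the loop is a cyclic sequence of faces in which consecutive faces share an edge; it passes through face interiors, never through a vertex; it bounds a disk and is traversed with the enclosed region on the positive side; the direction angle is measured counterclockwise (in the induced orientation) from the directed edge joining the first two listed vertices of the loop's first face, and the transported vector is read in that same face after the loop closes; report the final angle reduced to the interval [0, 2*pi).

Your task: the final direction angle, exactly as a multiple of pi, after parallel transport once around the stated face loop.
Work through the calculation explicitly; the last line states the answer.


enclosed vertex P2: corner angles sum to (7/4)*pi, defect = 2*pi - (7/4)*pi = pi/4
transport around the loop rotates by the sum of enclosed defects; add to the initial angle mod 2*pi
final angle = (7/6)*pi + pi/4 = (17/12)*pi (mod 2*pi)

Answer: final direction angle = (17/12)*pi


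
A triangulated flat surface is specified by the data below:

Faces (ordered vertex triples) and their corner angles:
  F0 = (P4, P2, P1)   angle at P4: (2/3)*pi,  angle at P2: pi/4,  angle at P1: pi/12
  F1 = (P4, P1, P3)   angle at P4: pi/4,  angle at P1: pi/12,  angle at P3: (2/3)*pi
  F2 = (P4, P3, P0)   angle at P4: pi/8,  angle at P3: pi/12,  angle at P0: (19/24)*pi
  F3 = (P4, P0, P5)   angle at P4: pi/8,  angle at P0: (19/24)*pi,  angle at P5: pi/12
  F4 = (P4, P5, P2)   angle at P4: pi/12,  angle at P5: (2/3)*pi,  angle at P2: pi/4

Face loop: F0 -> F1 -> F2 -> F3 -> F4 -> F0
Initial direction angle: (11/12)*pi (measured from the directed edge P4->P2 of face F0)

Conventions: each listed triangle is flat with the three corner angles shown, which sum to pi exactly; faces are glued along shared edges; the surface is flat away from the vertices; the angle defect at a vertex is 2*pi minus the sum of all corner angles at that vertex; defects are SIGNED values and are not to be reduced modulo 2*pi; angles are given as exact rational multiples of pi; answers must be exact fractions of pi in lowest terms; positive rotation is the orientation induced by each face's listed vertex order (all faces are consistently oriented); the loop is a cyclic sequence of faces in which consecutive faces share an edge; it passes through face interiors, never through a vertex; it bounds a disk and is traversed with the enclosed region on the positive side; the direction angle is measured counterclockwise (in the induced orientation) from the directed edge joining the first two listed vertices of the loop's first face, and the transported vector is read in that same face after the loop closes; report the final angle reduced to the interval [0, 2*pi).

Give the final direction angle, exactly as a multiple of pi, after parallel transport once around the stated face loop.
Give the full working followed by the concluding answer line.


enclosed vertex P4: corner angles sum to (5/4)*pi, defect = 2*pi - (5/4)*pi = (3/4)*pi
the rotation equals the total enclosed defect, so the final angle is initial + defects (mod 2*pi)
final angle = (11/12)*pi + (3/4)*pi = (5/3)*pi (mod 2*pi)

Answer: final direction angle = (5/3)*pi


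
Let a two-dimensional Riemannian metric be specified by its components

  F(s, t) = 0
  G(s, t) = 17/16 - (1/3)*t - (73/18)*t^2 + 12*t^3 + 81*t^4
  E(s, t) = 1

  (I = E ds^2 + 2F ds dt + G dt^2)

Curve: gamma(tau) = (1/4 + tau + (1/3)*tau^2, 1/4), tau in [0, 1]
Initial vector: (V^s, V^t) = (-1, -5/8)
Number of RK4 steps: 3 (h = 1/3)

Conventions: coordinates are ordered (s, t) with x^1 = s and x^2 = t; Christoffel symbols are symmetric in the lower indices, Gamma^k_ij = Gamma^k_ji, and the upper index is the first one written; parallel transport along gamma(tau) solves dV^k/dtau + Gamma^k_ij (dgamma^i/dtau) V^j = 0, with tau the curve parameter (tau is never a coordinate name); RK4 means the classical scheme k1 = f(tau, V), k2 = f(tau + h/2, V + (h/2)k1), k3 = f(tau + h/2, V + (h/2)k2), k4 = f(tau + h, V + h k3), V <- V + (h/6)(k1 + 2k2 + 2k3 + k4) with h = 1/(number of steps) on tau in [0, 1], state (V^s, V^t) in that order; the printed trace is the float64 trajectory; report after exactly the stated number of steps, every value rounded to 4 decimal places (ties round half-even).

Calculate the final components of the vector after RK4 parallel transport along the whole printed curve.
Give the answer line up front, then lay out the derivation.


Answer: V^s = -1.0000, V^t = -0.6250

gamma'(tau) = (1 + (2/3)*tau, 0); f(tau, V)^k = -Gamma^k_ij(gamma(tau)) gamma'^i(tau) V^j; h = 1/3; intermediate values shown to 6 dp
curve data and Christoffel symbols at the stage parameters:
  tau = 0.000000: gamma = (0.250000, 0.250000), gamma' = (1.000000, 0.000000); Gamma_sss = 0.000000, Gamma_sst = 0.000000, Gamma_stt = 0.000000, Gamma_tss = 0.000000, Gamma_tst = 0.000000, Gamma_ttt = 2.013413
  tau = 0.166667: gamma = (0.425926, 0.250000), gamma' = (1.111111, 0.000000); Gamma_sss = 0.000000, Gamma_sst = 0.000000, Gamma_stt = 0.000000, Gamma_tss = 0.000000, Gamma_tst = 0.000000, Gamma_ttt = 2.013413
  tau = 0.333333: gamma = (0.620370, 0.250000), gamma' = (1.222222, 0.000000); Gamma_sss = 0.000000, Gamma_sst = 0.000000, Gamma_stt = 0.000000, Gamma_tss = 0.000000, Gamma_tst = 0.000000, Gamma_ttt = 2.013413
  tau = 0.500000: gamma = (0.833333, 0.250000), gamma' = (1.333333, 0.000000); Gamma_sss = 0.000000, Gamma_sst = 0.000000, Gamma_stt = 0.000000, Gamma_tss = 0.000000, Gamma_tst = 0.000000, Gamma_ttt = 2.013413
  tau = 0.666667: gamma = (1.064815, 0.250000), gamma' = (1.444444, 0.000000); Gamma_sss = 0.000000, Gamma_sst = 0.000000, Gamma_stt = 0.000000, Gamma_tss = 0.000000, Gamma_tst = 0.000000, Gamma_ttt = 2.013413
  tau = 0.833333: gamma = (1.314815, 0.250000), gamma' = (1.555556, 0.000000); Gamma_sss = 0.000000, Gamma_sst = 0.000000, Gamma_stt = 0.000000, Gamma_tss = 0.000000, Gamma_tst = 0.000000, Gamma_ttt = 2.013413
  tau = 1.000000: gamma = (1.583333, 0.250000), gamma' = (1.666667, 0.000000); Gamma_sss = 0.000000, Gamma_sst = 0.000000, Gamma_stt = 0.000000, Gamma_tss = 0.000000, Gamma_tst = 0.000000, Gamma_ttt = 2.013413
step 0: V^s = -1.0000, V^t = -0.6250
step 1: k1 = (0.000000, 0.000000), k2 = (0.000000, 0.000000), k3 = (0.000000, 0.000000), k4 = (0.000000, 0.000000); V <- V + (h/6)(k1 + 2k2 + 2k3 + k4): V^s = -1.0000, V^t = -0.6250
step 2: k1 = (0.000000, 0.000000), k2 = (0.000000, 0.000000), k3 = (0.000000, 0.000000), k4 = (0.000000, 0.000000); V <- V + (h/6)(k1 + 2k2 + 2k3 + k4): V^s = -1.0000, V^t = -0.6250
step 3: k1 = (0.000000, 0.000000), k2 = (0.000000, 0.000000), k3 = (0.000000, 0.000000), k4 = (0.000000, 0.000000); V <- V + (h/6)(k1 + 2k2 + 2k3 + k4): V^s = -1.0000, V^t = -0.6250


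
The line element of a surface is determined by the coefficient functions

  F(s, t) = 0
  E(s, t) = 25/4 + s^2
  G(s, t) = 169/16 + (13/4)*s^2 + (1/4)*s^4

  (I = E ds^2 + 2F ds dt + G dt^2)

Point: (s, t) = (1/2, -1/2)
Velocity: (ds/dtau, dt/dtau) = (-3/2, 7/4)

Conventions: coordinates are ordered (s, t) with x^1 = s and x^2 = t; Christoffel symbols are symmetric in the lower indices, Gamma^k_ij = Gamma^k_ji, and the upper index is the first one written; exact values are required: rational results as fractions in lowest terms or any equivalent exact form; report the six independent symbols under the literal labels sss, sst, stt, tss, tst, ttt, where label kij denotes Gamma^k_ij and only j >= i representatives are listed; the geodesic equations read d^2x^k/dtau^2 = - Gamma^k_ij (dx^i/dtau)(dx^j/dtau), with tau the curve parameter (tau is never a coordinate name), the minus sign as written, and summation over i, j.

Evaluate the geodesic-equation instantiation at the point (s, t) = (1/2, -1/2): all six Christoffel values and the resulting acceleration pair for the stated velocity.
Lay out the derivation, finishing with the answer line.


E = 13/2, F = 0, G = 729/64 at the point
E_s = 1, E_t = 0, F_s = 0, F_t = 0, G_s = 27/8, G_t = 0
EG - F^2 = 9477/128;  g^inv = (128/9477) * [[729/64, 0], [0, 13/2]]
first-kind symbols [ij,l] = (1/2)(d_i g_jl + d_j g_il - d_l g_ij): [ss,s] = E_s/2 = 1/2, [ss,t] = F_s - E_t/2 = 0, [st,s] = E_t/2 = 0, [st,t] = G_s/2 = 27/16, [tt,s] = F_t - G_s/2 = -27/16, [tt,t] = G_t/2 = 0
Gamma^s_ij = (G*[ij,s] - F*[ij,t])/(EG - F^2), Gamma^t_ij = (E*[ij,t] - F*[ij,s])/(EG - F^2)
Gamma_sss = 1/13, Gamma_sst = 0, Gamma_stt = -27/104, Gamma_tss = 0, Gamma_tst = 4/27, Gamma_ttt = 0
d^2s/dtau^2 = -(Gamma_sss*(-3/2)^2 + 2*Gamma_sst*(-3/2)*(7/4) + Gamma_stt*(7/4)^2) = 1035/1664
d^2t/dtau^2 = -(Gamma_tss*(-3/2)^2 + 2*Gamma_tst*(-3/2)*(7/4) + Gamma_ttt*(7/4)^2) = 7/9

Answer: Gamma_sss = 1/13, Gamma_sst = 0, Gamma_stt = -27/104, Gamma_tss = 0, Gamma_tst = 4/27, Gamma_ttt = 0; accelerations (d^2s/dtau^2, d^2t/dtau^2) = (1035/1664, 7/9)


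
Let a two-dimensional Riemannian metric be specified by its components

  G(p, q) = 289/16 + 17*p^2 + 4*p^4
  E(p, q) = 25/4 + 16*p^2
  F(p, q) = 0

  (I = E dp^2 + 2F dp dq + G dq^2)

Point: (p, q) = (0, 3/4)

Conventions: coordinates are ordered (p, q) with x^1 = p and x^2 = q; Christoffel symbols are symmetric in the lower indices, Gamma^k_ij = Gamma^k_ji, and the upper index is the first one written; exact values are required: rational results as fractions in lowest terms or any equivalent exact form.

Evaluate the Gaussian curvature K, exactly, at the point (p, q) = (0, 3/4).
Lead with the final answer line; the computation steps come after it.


Answer: K = -64/425

E = 25/4, F = 0, G = 289/16, EG - F^2 = 7225/64 at the point
E_p = 0, E_q = 0, F_p = 0, F_q = 0, G_p = 0, G_q = 0
E_qq = 0, F_pq = 0, G_pp = 34
Evaluate Brioschi's two determinant matrices M1, M2 and divide by (EG - F^2)^2.
M1 = [[-E_qq/2 + F_pq - G_pp/2, E_p/2, F_p - E_q/2], [F_q - G_p/2, E, F], [G_q/2, F, G]] = [[-17, 0, 0], [0, 25/4, 0], [0, 0, 289/16]]; det M1 = -122825/64
M2 = [[0, E_q/2, G_p/2], [E_q/2, E, F], [G_p/2, F, G]] = [[0, 0, 0], [0, 25/4, 0], [0, 0, 289/16]]; det M2 = 0
det M1 - det M2 = -122825/64; K = -122825/64 / (7225/64)^2 = -64/425


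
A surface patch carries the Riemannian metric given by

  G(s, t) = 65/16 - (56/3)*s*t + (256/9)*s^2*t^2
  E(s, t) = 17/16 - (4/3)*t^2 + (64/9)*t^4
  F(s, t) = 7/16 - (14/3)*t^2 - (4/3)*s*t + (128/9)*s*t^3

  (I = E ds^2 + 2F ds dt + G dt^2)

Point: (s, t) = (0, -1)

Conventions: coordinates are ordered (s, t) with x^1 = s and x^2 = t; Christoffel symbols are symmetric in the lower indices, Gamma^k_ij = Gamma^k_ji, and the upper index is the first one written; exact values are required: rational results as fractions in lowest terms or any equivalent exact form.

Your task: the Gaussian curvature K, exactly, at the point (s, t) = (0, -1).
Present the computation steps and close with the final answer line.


E = 985/144, F = -203/48, G = 65/16, EG - F^2 = 713/72 at the point
E_s = 0, E_t = -232/9, F_s = -116/9, F_t = 28/3, G_s = 56/3, G_t = 0
E_tt = 248/3, F_st = 124/3, G_ss = 512/9
Evaluate Brioschi's two determinant matrices M1, M2 and divide by (EG - F^2)^2.
M1 = [[-E_tt/2 + F_st - G_ss/2, E_s/2, F_s - E_t/2], [F_t - G_s/2, E, F], [G_t/2, F, G]] = [[-256/9, 0, 0], [0, 985/144, -203/48], [0, -203/48, 65/16]]; det M1 = -22816/81
M2 = [[0, E_t/2, G_s/2], [E_t/2, E, F], [G_s/2, F, G]] = [[0, -116/9, 28/3], [-116/9, 985/144, -203/48], [28/3, -203/48, 65/16]]; det M2 = -20512/81
det M1 - det M2 = -256/9; K = -256/9 / (713/72)^2 = -147456/508369

Answer: K = -147456/508369


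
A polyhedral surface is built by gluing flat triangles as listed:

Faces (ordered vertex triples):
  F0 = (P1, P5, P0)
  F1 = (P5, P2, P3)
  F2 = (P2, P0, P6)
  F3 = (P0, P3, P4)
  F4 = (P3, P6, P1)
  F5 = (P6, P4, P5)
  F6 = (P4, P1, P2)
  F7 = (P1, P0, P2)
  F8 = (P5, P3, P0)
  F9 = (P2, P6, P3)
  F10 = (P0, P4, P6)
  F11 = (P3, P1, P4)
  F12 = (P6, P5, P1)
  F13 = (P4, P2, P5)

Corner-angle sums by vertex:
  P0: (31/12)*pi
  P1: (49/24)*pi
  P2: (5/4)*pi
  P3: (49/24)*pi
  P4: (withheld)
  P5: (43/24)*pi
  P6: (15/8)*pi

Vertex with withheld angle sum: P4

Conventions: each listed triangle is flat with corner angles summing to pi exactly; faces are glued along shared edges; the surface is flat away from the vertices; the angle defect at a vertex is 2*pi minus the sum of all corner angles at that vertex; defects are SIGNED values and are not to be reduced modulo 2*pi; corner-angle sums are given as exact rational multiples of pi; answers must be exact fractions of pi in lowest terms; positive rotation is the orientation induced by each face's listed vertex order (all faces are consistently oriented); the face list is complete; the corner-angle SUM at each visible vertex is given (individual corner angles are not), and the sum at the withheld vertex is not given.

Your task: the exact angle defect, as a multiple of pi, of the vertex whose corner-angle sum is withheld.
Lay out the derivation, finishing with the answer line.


V = 7, E = 21, F = 14; chi = V - E + F = 0
Gauss-Bonnet: total defect = 2*pi*chi = 0; visible defects sum to (5/12)*pi

Answer: defect(P4) = (-5/12)*pi


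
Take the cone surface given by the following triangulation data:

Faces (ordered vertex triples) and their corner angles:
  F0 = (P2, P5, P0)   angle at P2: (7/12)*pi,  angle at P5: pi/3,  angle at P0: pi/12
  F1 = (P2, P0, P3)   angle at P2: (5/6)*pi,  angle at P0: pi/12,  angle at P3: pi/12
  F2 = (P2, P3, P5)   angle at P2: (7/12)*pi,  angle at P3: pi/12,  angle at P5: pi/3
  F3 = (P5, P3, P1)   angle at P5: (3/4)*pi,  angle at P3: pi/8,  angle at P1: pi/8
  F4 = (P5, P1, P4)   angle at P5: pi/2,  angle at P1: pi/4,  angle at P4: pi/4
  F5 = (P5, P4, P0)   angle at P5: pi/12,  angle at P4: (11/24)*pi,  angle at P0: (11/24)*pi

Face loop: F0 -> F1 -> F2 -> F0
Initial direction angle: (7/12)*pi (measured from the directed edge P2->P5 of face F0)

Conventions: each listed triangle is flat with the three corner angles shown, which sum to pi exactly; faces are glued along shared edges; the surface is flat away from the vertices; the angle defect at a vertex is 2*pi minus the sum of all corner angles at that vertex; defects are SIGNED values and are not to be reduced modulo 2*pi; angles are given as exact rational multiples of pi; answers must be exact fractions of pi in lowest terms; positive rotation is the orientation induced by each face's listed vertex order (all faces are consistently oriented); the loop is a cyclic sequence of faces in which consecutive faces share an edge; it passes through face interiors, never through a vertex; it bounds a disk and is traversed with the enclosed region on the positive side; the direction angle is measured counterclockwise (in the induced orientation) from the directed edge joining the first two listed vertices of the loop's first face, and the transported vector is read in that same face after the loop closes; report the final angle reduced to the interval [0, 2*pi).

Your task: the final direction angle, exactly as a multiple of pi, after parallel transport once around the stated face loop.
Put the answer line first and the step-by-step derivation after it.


Answer: final direction angle = (7/12)*pi

enclosed vertex P2: corner angles sum to 2*pi, defect = 2*pi - 2*pi = 0
the rotation equals the total enclosed defect, so the final angle is initial + defects (mod 2*pi)
final angle = (7/12)*pi + 0 = (7/12)*pi (mod 2*pi)


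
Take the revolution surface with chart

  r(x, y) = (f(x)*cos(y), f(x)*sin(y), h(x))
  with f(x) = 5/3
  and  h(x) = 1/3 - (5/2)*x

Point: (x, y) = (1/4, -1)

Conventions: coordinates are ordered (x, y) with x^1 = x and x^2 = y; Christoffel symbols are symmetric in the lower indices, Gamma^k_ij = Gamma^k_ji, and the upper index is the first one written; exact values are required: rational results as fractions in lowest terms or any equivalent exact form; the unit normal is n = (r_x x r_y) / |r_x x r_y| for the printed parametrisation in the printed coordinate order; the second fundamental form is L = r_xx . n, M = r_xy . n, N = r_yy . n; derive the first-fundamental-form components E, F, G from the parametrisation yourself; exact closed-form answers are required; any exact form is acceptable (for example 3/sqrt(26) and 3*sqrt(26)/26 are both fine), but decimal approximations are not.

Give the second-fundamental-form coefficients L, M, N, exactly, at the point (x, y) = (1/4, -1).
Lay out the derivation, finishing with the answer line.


f = 5/3, f' = 0, f'' = 0, h' = -5/2, h'' = 0
E = 25/4, F = 0, G = 25/9; answer radicand W^2 = 25/4
unnormalised second-form numerators: l = 0, m = 0, n = -25/6; L = l/sqrt(25/4), and similarly M = m/sqrt(W^2), N = n/sqrt(W^2)

Answer: L = 0, M = 0, N = -5/3


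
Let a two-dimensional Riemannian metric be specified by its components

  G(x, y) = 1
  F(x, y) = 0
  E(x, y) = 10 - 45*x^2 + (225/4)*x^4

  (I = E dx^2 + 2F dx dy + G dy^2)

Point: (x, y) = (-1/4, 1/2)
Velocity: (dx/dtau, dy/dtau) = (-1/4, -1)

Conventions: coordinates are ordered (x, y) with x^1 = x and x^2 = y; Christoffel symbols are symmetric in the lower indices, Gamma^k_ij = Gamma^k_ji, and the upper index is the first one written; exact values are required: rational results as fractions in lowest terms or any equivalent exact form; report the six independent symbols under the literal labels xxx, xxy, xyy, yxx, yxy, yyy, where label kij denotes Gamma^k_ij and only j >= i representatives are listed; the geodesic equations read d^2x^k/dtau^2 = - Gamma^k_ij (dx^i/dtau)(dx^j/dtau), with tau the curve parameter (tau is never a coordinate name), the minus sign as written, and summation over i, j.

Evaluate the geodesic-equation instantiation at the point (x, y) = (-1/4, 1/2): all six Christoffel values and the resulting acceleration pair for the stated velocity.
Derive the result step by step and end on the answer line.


E = 7585/1024, F = 0, G = 1 at the point
E_x = 1215/64, E_y = 0, F_x = 0, F_y = 0, G_x = 0, G_y = 0
EG - F^2 = 7585/1024;  g^inv = (1024/7585) * [[1, 0], [0, 7585/1024]]
first-kind symbols [ij,l] = (1/2)(d_i g_jl + d_j g_il - d_l g_ij): [xx,x] = E_x/2 = 1215/128, [xx,y] = F_x - E_y/2 = 0, [xy,x] = E_y/2 = 0, [xy,y] = G_x/2 = 0, [yy,x] = F_y - G_x/2 = 0, [yy,y] = G_y/2 = 0
Gamma^x_ij = (G*[ij,x] - F*[ij,y])/(EG - F^2), Gamma^y_ij = (E*[ij,y] - F*[ij,x])/(EG - F^2)
Gamma_xxx = 1944/1517, Gamma_xxy = 0, Gamma_xyy = 0, Gamma_yxx = 0, Gamma_yxy = 0, Gamma_yyy = 0
d^2x/dtau^2 = -(Gamma_xxx*(-1/4)^2 + 2*Gamma_xxy*(-1/4)*(-1) + Gamma_xyy*(-1)^2) = -243/3034
d^2y/dtau^2 = -(Gamma_yxx*(-1/4)^2 + 2*Gamma_yxy*(-1/4)*(-1) + Gamma_yyy*(-1)^2) = 0

Answer: Gamma_xxx = 1944/1517, Gamma_xxy = 0, Gamma_xyy = 0, Gamma_yxx = 0, Gamma_yxy = 0, Gamma_yyy = 0; accelerations (d^2x/dtau^2, d^2y/dtau^2) = (-243/3034, 0)


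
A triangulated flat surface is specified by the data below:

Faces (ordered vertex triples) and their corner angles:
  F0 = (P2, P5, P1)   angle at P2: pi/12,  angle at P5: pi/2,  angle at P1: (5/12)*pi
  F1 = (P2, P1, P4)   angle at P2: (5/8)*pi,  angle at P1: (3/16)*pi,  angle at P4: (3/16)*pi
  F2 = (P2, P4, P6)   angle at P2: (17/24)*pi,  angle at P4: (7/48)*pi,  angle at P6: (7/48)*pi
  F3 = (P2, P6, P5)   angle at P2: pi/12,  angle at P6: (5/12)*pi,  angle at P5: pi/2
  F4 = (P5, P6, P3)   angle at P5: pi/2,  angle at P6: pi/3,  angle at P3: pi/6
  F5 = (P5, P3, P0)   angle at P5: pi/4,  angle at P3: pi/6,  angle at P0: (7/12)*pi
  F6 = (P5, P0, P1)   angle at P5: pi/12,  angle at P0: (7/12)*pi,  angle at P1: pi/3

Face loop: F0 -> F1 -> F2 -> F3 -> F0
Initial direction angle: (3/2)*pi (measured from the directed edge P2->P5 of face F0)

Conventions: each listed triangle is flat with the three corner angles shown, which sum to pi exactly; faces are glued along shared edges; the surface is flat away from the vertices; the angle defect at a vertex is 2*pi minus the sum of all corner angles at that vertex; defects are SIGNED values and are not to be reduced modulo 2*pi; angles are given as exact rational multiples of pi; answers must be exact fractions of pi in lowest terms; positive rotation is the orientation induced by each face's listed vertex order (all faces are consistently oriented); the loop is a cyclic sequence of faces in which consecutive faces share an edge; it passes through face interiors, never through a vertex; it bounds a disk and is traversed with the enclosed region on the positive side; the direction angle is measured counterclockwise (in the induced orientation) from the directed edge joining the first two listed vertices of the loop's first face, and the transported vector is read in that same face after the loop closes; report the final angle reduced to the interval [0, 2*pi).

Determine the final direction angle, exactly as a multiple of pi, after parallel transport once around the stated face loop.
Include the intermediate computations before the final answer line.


enclosed vertex P2: corner angles sum to (3/2)*pi, defect = 2*pi - (3/2)*pi = pi/2
holonomy = initial angle + sum of enclosed defects (mod 2*pi), positive in the induced orientation
final angle = (3/2)*pi + pi/2 = 0 (mod 2*pi)

Answer: final direction angle = 0


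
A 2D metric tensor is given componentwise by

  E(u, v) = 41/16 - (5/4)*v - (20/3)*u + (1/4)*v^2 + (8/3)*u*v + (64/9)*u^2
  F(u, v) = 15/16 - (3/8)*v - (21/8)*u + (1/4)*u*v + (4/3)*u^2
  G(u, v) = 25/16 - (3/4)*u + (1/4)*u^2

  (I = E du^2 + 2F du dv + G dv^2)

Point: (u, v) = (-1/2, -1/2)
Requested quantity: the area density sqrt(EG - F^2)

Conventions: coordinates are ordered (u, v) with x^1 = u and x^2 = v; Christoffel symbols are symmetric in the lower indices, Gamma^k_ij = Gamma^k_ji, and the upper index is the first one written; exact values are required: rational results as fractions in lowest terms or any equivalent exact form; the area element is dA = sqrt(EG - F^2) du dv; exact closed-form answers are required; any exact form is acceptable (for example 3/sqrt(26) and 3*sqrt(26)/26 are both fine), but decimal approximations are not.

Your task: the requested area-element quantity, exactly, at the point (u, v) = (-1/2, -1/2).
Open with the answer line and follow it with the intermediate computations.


Answer: sqrt(EG - F^2) = 19/6

E = 325/36, F = 17/6, G = 2; EG - F^2 = 361/36


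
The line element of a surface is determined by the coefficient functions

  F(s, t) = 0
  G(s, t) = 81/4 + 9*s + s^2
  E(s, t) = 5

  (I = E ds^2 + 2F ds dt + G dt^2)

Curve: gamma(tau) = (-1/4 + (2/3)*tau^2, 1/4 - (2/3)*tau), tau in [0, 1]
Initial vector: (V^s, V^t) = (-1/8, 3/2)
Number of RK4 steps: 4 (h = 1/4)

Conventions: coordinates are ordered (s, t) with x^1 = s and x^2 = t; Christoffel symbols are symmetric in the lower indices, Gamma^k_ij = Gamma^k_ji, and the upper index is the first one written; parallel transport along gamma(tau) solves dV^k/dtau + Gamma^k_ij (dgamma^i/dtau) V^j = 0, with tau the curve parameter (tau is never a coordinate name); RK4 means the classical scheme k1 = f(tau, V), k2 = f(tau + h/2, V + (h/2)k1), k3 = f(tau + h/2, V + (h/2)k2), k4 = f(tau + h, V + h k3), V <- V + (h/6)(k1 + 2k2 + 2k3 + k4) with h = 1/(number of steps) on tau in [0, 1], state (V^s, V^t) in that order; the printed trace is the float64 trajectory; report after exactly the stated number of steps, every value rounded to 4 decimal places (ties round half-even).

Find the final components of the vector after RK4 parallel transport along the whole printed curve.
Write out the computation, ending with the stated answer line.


gamma'(tau) = ((4/3)*tau, -2/3); f(tau, V)^k = -Gamma^k_ij(gamma(tau)) gamma'^i(tau) V^j; h = 1/4; intermediate values shown to 6 dp
curve data and Christoffel symbols at the stage parameters:
  tau = 0.000000: gamma = (-0.250000, 0.250000), gamma' = (0.000000, -0.666667); Gamma_sss = 0.000000, Gamma_sst = 0.000000, Gamma_stt = -0.850000, Gamma_tss = 0.000000, Gamma_tst = 0.235294, Gamma_ttt = 0.000000
  tau = 0.125000: gamma = (-0.239583, 0.166667), gamma' = (0.166667, -0.666667); Gamma_sss = 0.000000, Gamma_sst = 0.000000, Gamma_stt = -0.852083, Gamma_tss = 0.000000, Gamma_tst = 0.234719, Gamma_ttt = 0.000000
  tau = 0.250000: gamma = (-0.208333, 0.083333), gamma' = (0.333333, -0.666667); Gamma_sss = 0.000000, Gamma_sst = 0.000000, Gamma_stt = -0.858333, Gamma_tss = 0.000000, Gamma_tst = 0.233010, Gamma_ttt = 0.000000
  tau = 0.375000: gamma = (-0.156250, 0.000000), gamma' = (0.500000, -0.666667); Gamma_sss = 0.000000, Gamma_sst = 0.000000, Gamma_stt = -0.868750, Gamma_tss = 0.000000, Gamma_tst = 0.230216, Gamma_ttt = 0.000000
  tau = 0.500000: gamma = (-0.083333, -0.083333), gamma' = (0.666667, -0.666667); Gamma_sss = 0.000000, Gamma_sst = 0.000000, Gamma_stt = -0.883333, Gamma_tss = 0.000000, Gamma_tst = 0.226415, Gamma_ttt = 0.000000
  tau = 0.625000: gamma = (0.010417, -0.166667), gamma' = (0.833333, -0.666667); Gamma_sss = 0.000000, Gamma_sst = 0.000000, Gamma_stt = -0.902083, Gamma_tss = 0.000000, Gamma_tst = 0.221709, Gamma_ttt = 0.000000
  tau = 0.750000: gamma = (0.125000, -0.250000), gamma' = (1.000000, -0.666667); Gamma_sss = 0.000000, Gamma_sst = 0.000000, Gamma_stt = -0.925000, Gamma_tss = 0.000000, Gamma_tst = 0.216216, Gamma_ttt = 0.000000
  tau = 0.875000: gamma = (0.260417, -0.333333), gamma' = (1.166667, -0.666667); Gamma_sss = 0.000000, Gamma_sst = 0.000000, Gamma_stt = -0.952083, Gamma_tss = 0.000000, Gamma_tst = 0.210066, Gamma_ttt = 0.000000
  tau = 1.000000: gamma = (0.416667, -0.416667), gamma' = (1.333333, -0.666667); Gamma_sss = 0.000000, Gamma_sst = 0.000000, Gamma_stt = -0.983333, Gamma_tss = 0.000000, Gamma_tst = 0.203390, Gamma_ttt = 0.000000
step 0: V^s = -0.1250, V^t = 1.5000
step 1: k1 = (-0.850000, -0.019608), k2 = (-0.850691, -0.094770), k3 = (-0.845354, -0.094416), k4 = (-0.844827, -0.166918); V <- V + (h/6)(k1 + 2k2 + 2k3 + k4): V^s = -0.3370, V^t = 1.4765
step 2: k1 = (-0.844865, -0.167019), k2 = (-0.843026, -0.235473), k3 = (-0.838071, -0.234453), k4 = (-0.834956, -0.296501); V <- V + (h/6)(k1 + 2k2 + 2k3 + k4): V^s = -0.5470, V^t = 1.4180
step 3: k1 = (-0.835038, -0.296608), k2 = (-0.830466, -0.351418), k3 = (-0.826345, -0.350067), k4 = (-0.820458, -0.396300); V <- V + (h/6)(k1 + 2k2 + 2k3 + k4): V^s = -0.7541, V^t = 1.3307
step 4: k1 = (-0.820574, -0.396407), k2 = (-0.813149, -0.433939), k3 = (-0.810171, -0.432660), k4 = (-0.801414, -0.461237); V <- V + (h/6)(k1 + 2k2 + 2k3 + k4): V^s = -0.9569, V^t = 1.2227

Answer: V^s = -0.9569, V^t = 1.2227


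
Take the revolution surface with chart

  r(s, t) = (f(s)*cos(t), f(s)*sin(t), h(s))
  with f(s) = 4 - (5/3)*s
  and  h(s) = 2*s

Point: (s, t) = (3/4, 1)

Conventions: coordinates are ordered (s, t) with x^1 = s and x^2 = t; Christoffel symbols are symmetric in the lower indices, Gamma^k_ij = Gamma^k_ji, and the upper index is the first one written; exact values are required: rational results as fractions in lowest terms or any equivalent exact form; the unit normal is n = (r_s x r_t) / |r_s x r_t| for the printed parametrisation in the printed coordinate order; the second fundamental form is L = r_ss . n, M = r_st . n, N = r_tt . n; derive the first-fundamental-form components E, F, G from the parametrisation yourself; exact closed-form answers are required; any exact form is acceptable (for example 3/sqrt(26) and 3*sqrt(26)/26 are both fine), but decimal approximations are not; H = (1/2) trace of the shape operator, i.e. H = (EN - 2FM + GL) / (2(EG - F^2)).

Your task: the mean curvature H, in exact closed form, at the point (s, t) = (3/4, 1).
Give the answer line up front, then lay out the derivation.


Answer: H = 12*sqrt(61)/671

f = 11/4, f' = -5/3, f'' = 0, h' = 2, h'' = 0
E = 61/9, F = 0, G = 121/16; answer radicand W^2 = 61/9
unnormalised second-form numerators: l = 0, m = 0, n = 11/2; L = l/sqrt(61/9), and similarly M = m/sqrt(W^2), N = n/sqrt(W^2)
H = (E*n - 2*F*m + G*l) / (2*(EG - F^2)*sqrt(W^2)); E*n - 2*F*m + G*l = 671/18, EG - F^2 = 7381/144, so H = (4/11)/sqrt(61/9)


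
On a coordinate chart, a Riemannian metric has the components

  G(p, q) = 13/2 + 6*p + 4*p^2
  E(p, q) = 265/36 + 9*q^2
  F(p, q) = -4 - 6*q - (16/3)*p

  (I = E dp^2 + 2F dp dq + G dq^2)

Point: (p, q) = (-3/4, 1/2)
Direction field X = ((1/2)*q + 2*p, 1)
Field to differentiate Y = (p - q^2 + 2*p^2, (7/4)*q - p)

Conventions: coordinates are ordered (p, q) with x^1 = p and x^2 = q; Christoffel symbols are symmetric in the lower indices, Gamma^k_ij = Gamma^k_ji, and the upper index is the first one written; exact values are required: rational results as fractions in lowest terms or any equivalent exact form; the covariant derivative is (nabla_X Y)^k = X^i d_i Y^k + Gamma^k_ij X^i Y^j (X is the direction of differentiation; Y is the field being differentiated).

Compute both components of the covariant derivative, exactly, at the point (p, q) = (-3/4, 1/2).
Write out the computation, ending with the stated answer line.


E = 173/18, F = -3, G = 17/4 at the point
E_p = 0, E_q = 9, F_p = -16/3, F_q = -6, G_p = 0, G_q = 0
EG - F^2 = 2293/72;  g^inv = (72/2293) * [[17/4, 3], [3, 173/18]]
first-kind symbols [ij,l] = (1/2)(d_i g_jl + d_j g_il - d_l g_ij): [pp,p] = E_p/2 = 0, [pp,q] = F_p - E_q/2 = -59/6, [pq,p] = E_q/2 = 9/2, [pq,q] = G_p/2 = 0, [qq,p] = F_q - G_p/2 = -6, [qq,q] = G_q/2 = 0
Gamma^p_ij = (G*[ij,p] - F*[ij,q])/(EG - F^2), Gamma^q_ij = (E*[ij,q] - F*[ij,p])/(EG - F^2)
Gamma_ppp = -2124/2293, Gamma_ppq = 1377/2293, Gamma_pqq = -1836/2293, Gamma_qpp = -20414/6879, Gamma_qpq = 972/2293, Gamma_qqq = -1296/2293
X = (-5/4, 1), Y = (1/8, 13/8) at the point

Answer: (nabla_X Y)^p = -58785/73376, (nabla_X Y)^q = 191201/110064


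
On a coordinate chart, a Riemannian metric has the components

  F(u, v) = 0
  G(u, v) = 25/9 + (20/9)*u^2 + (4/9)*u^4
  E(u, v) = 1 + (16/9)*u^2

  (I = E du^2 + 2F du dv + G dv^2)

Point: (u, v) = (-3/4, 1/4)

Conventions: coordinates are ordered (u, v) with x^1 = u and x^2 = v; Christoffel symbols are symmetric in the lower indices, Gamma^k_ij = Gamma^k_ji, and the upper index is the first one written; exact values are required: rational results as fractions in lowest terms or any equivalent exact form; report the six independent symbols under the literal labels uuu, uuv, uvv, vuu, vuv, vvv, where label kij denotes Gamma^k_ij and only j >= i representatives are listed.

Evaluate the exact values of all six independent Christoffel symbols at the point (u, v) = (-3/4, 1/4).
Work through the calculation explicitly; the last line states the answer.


E = 2, F = 0, G = 2401/576 at the point
E_u = -8/3, E_v = 0, F_u = 0, F_v = 0, G_u = -49/12, G_v = 0
EG - F^2 = 2401/288;  g^inv = (288/2401) * [[2401/576, 0], [0, 2]]
first-kind symbols [ij,l] = (1/2)(d_i g_jl + d_j g_il - d_l g_ij): [uu,u] = E_u/2 = -4/3, [uu,v] = F_u - E_v/2 = 0, [uv,u] = E_v/2 = 0, [uv,v] = G_u/2 = -49/24, [vv,u] = F_v - G_u/2 = 49/24, [vv,v] = G_v/2 = 0
Gamma^u_ij = (G*[ij,u] - F*[ij,v])/(EG - F^2), Gamma^v_ij = (E*[ij,v] - F*[ij,u])/(EG - F^2)

Answer: Gamma_uuu = -2/3, Gamma_uuv = 0, Gamma_uvv = 49/48, Gamma_vuu = 0, Gamma_vuv = -24/49, Gamma_vvv = 0


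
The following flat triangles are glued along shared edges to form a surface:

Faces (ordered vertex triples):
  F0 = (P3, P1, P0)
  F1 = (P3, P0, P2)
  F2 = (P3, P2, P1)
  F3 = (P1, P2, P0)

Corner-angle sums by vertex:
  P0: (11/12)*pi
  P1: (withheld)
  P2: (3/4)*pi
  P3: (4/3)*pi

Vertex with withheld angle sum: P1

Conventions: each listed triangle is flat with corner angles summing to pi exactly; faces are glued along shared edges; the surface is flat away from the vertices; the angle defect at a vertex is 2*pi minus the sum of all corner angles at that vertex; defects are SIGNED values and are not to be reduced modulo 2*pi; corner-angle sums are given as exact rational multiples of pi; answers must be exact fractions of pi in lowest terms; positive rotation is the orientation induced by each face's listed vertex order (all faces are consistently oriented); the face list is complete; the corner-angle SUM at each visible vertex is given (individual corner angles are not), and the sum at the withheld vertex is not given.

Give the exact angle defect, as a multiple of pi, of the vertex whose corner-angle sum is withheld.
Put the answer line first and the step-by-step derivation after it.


Answer: defect(P1) = pi

V = 4, E = 6, F = 4; chi = V - E + F = 2
Gauss-Bonnet: total defect = 2*pi*chi = 4*pi; visible defects sum to 3*pi


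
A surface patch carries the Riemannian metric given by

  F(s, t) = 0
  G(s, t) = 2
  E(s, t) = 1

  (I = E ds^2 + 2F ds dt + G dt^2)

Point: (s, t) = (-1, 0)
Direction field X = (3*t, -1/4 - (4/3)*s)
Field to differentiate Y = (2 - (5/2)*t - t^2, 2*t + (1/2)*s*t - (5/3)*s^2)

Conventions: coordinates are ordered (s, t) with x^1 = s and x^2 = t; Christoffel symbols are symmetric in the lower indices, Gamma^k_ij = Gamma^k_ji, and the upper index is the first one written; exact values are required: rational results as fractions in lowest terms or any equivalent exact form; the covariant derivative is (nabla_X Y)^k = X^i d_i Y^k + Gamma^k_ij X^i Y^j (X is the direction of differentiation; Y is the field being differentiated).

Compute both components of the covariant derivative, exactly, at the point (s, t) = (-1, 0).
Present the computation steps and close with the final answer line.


E = 1, F = 0, G = 2 at the point
E_s = 0, E_t = 0, F_s = 0, F_t = 0, G_s = 0, G_t = 0
EG - F^2 = 2;  g^inv = (1/2) * [[2, 0], [0, 1]]
first-kind symbols [ij,l] = (1/2)(d_i g_jl + d_j g_il - d_l g_ij): [ss,s] = E_s/2 = 0, [ss,t] = F_s - E_t/2 = 0, [st,s] = E_t/2 = 0, [st,t] = G_s/2 = 0, [tt,s] = F_t - G_s/2 = 0, [tt,t] = G_t/2 = 0
Gamma^s_ij = (G*[ij,s] - F*[ij,t])/(EG - F^2), Gamma^t_ij = (E*[ij,t] - F*[ij,s])/(EG - F^2)
Gamma_sss = 0, Gamma_sst = 0, Gamma_stt = 0, Gamma_tss = 0, Gamma_tst = 0, Gamma_ttt = 0
X = (0, 13/12), Y = (2, -5/3) at the point

Answer: (nabla_X Y)^s = -65/24, (nabla_X Y)^t = 13/8


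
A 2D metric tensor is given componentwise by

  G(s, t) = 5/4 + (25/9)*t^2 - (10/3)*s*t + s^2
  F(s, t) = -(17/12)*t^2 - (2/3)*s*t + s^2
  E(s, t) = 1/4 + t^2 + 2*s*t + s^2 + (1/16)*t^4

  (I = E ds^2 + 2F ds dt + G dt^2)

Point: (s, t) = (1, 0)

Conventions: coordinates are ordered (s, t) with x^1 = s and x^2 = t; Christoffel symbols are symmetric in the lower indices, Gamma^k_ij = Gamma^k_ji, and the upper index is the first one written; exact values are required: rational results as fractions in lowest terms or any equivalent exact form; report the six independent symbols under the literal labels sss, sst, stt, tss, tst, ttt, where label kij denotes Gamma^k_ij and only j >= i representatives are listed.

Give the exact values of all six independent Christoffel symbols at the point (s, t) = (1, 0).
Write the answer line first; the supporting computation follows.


Answer: Gamma_sss = 20/29, Gamma_sst = 20/29, Gamma_stt = -100/87, Gamma_tss = 4/29, Gamma_tst = 4/29, Gamma_ttt = -20/87

E = 5/4, F = 1, G = 9/4 at the point
E_s = 2, E_t = 2, F_s = 2, F_t = -2/3, G_s = 2, G_t = -10/3
EG - F^2 = 29/16;  g^inv = (16/29) * [[9/4, -1], [-1, 5/4]]
first-kind symbols [ij,l] = (1/2)(d_i g_jl + d_j g_il - d_l g_ij): [ss,s] = E_s/2 = 1, [ss,t] = F_s - E_t/2 = 1, [st,s] = E_t/2 = 1, [st,t] = G_s/2 = 1, [tt,s] = F_t - G_s/2 = -5/3, [tt,t] = G_t/2 = -5/3
Gamma^s_ij = (G*[ij,s] - F*[ij,t])/(EG - F^2), Gamma^t_ij = (E*[ij,t] - F*[ij,s])/(EG - F^2)


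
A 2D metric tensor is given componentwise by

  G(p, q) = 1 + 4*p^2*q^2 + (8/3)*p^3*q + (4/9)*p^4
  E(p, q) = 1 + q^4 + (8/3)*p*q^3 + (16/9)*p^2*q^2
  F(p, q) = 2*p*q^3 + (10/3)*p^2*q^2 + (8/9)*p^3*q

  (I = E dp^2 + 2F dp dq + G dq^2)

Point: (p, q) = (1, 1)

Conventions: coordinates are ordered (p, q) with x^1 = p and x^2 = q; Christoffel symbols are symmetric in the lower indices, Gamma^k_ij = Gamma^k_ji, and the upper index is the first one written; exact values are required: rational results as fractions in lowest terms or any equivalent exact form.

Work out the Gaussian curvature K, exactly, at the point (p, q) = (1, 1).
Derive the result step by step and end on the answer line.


E = 58/9, F = 56/9, G = 73/9, EG - F^2 = 122/9 at the point
E_p = 56/9, E_q = 140/9, F_p = 34/3, F_q = 122/9, G_p = 160/9, G_q = 32/3
E_qq = 284/9, F_pq = 22, G_pp = 88/3
Using the Brioschi determinant formula for K from the metric derivatives:
M1 = [[-E_qq/2 + F_pq - G_pp/2, E_p/2, F_p - E_q/2], [F_q - G_p/2, E, F], [G_q/2, F, G]] = [[-76/9, 28/9, 32/9], [14/3, 58/9, 56/9], [16/3, 56/9, 73/9]]; det M1 = -11984/81
M2 = [[0, E_q/2, G_p/2], [E_q/2, E, F], [G_p/2, F, G]] = [[0, 70/9, 80/9], [70/9, 58/9, 56/9], [80/9, 56/9, 73/9]]; det M2 = -11300/81
det M1 - det M2 = -76/9; K = -76/9 / (122/9)^2 = -171/3721

Answer: K = -171/3721


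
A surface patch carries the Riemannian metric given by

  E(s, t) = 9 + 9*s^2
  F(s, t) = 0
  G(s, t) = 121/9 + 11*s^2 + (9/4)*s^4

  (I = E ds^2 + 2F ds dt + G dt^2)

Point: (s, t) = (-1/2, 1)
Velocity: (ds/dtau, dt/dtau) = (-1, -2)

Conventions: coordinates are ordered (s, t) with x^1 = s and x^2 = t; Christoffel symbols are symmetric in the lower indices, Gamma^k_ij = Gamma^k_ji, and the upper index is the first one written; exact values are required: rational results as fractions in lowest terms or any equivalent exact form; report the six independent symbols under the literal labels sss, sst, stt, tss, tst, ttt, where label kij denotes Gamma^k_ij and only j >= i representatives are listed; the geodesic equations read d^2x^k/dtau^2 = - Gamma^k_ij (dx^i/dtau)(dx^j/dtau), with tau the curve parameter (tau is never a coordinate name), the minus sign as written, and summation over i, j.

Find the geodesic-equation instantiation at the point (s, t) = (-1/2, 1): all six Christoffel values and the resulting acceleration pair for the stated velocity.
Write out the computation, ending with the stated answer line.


E = 45/4, F = 0, G = 9409/576 at the point
E_s = -9, E_t = 0, F_s = 0, F_t = 0, G_s = -97/8, G_t = 0
EG - F^2 = 47045/256;  g^inv = (256/47045) * [[9409/576, 0], [0, 45/4]]
first-kind symbols [ij,l] = (1/2)(d_i g_jl + d_j g_il - d_l g_ij): [ss,s] = E_s/2 = -9/2, [ss,t] = F_s - E_t/2 = 0, [st,s] = E_t/2 = 0, [st,t] = G_s/2 = -97/16, [tt,s] = F_t - G_s/2 = 97/16, [tt,t] = G_t/2 = 0
Gamma^s_ij = (G*[ij,s] - F*[ij,t])/(EG - F^2), Gamma^t_ij = (E*[ij,t] - F*[ij,s])/(EG - F^2)
Gamma_sss = -2/5, Gamma_sst = 0, Gamma_stt = 97/180, Gamma_tss = 0, Gamma_tst = -36/97, Gamma_ttt = 0
d^2s/dtau^2 = -(Gamma_sss*(-1)^2 + 2*Gamma_sst*(-1)*(-2) + Gamma_stt*(-2)^2) = -79/45
d^2t/dtau^2 = -(Gamma_tss*(-1)^2 + 2*Gamma_tst*(-1)*(-2) + Gamma_ttt*(-2)^2) = 144/97

Answer: Gamma_sss = -2/5, Gamma_sst = 0, Gamma_stt = 97/180, Gamma_tss = 0, Gamma_tst = -36/97, Gamma_ttt = 0; accelerations (d^2s/dtau^2, d^2t/dtau^2) = (-79/45, 144/97)
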